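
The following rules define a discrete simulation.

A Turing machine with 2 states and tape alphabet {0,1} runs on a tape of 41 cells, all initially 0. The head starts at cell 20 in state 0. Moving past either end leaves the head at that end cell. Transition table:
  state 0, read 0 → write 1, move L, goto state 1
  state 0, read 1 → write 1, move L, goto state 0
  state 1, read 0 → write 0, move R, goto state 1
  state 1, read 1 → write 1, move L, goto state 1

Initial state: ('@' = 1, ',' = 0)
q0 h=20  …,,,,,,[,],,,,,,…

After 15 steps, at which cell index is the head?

0) q0 h=20  …,,,,,,[,],,,,,,…
1) q1 h=19  …,,,,,,[,]@,,,,,…
2) q1 h=20  …,,,,,,[@],,,,,,…
3) q1 h=19  …,,,,,,[,]@,,,,,…
4) q1 h=20  …,,,,,,[@],,,,,,…
5) q1 h=19  …,,,,,,[,]@,,,,,…
6) q1 h=20  …,,,,,,[@],,,,,,…
7) q1 h=19  …,,,,,,[,]@,,,,,…
8) q1 h=20  …,,,,,,[@],,,,,,…
9) q1 h=19  …,,,,,,[,]@,,,,,…
10) q1 h=20  …,,,,,,[@],,,,,,…
11) q1 h=19  …,,,,,,[,]@,,,,,…
12) q1 h=20  …,,,,,,[@],,,,,,…
13) q1 h=19  …,,,,,,[,]@,,,,,…
14) q1 h=20  …,,,,,,[@],,,,,,…
15) q1 h=19  …,,,,,,[,]@,,,,,…

19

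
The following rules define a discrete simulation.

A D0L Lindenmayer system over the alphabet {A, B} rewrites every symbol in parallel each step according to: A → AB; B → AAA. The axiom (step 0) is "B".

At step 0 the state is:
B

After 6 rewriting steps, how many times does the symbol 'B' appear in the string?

57

0) B
1) AAA
2) ABABAB
3) ABAAAABAAAABAAA
4) ABAAAABABABABAAAABABABABAAAABABAB
5) ABAAAABABABABAAAABAAAABAAAABAAAABABABABAAAABAAAABAAAABAAAABABABABAAAABAAAABAAA
6) ABAAAABABABABAAAABAAAABAAAABAAAABABABABAAAABABABABAAAABABA…BAAAABABABABAAAABAAAABAAAABAAAABABABABAAAABABABABAAAABABAB  (len 177)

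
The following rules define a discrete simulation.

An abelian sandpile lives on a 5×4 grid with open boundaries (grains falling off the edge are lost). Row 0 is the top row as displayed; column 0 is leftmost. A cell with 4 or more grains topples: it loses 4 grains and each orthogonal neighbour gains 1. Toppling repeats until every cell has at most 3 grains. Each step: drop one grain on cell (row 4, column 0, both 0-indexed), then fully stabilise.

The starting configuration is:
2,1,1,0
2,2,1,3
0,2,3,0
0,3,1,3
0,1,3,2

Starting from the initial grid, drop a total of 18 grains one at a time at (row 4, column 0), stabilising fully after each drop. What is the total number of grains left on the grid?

t=0: 2,1,1,0
2,2,1,3
0,2,3,0
0,3,1,3
0,1,3,2
t=1: 2,1,1,0
2,2,1,3
0,2,3,0
0,3,1,3
1,1,3,2
t=2: 2,1,1,0
2,2,1,3
0,2,3,0
0,3,1,3
2,1,3,2
t=3: 2,1,1,0
2,2,1,3
0,2,3,0
0,3,1,3
3,1,3,2
t=4: 2,1,1,0
2,2,1,3
0,2,3,0
1,3,1,3
0,2,3,2
t=5: 2,1,1,0
2,2,1,3
0,2,3,0
1,3,1,3
1,2,3,2
t=6: 2,1,1,0
2,2,1,3
0,2,3,0
1,3,1,3
2,2,3,2
t=7: 2,1,1,0
2,2,1,3
0,2,3,0
1,3,1,3
3,2,3,2
t=8: 2,1,1,0
2,2,1,3
0,2,3,0
2,3,1,3
0,3,3,2
t=9: 2,1,1,0
2,2,1,3
0,2,3,0
2,3,1,3
1,3,3,2
t=10: 2,1,1,0
2,2,1,3
0,2,3,0
2,3,1,3
2,3,3,2
t=11: 2,1,1,0
2,2,1,3
0,2,3,0
2,3,1,3
3,3,3,2
t=12: 2,1,1,0
2,2,1,3
1,3,3,0
0,1,3,3
2,2,0,3
t=13: 2,1,1,0
2,2,1,3
1,3,3,0
0,1,3,3
3,2,0,3
t=14: 2,1,1,0
2,2,1,3
1,3,3,0
1,1,3,3
0,3,0,3
t=15: 2,1,1,0
2,2,1,3
1,3,3,0
1,1,3,3
1,3,0,3
t=16: 2,1,1,0
2,2,1,3
1,3,3,0
1,1,3,3
2,3,0,3
t=17: 2,1,1,0
2,2,1,3
1,3,3,0
1,1,3,3
3,3,0,3
t=18: 2,1,1,0
2,2,1,3
1,3,3,0
2,2,3,3
1,0,1,3

34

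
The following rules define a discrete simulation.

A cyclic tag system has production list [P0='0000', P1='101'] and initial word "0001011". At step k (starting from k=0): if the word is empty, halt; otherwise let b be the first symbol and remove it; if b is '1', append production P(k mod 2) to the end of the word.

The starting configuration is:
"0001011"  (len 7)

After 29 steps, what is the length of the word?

gen 0: "0001011"  (len 7)
gen 1: "001011"  (len 6)
gen 2: "01011"  (len 5)
gen 3: "1011"  (len 4)
gen 4: "011101"  (len 6)
gen 5: "11101"  (len 5)
gen 6: "1101101"  (len 7)
gen 7: "1011010000"  (len 10)
gen 8: "011010000101"  (len 12)
gen 9: "11010000101"  (len 11)
gen 10: "1010000101101"  (len 13)
gen 11: "0100001011010000"  (len 16)
gen 12: "100001011010000"  (len 15)
gen 13: "000010110100000000"  (len 18)
gen 14: "00010110100000000"  (len 17)
gen 15: "0010110100000000"  (len 16)
gen 16: "010110100000000"  (len 15)
gen 17: "10110100000000"  (len 14)
gen 18: "0110100000000101"  (len 16)
gen 19: "110100000000101"  (len 15)
gen 20: "10100000000101101"  (len 17)
gen 21: "01000000001011010000"  (len 20)
gen 22: "1000000001011010000"  (len 19)
gen 23: "0000000010110100000000"  (len 22)
gen 24: "000000010110100000000"  (len 21)
gen 25: "00000010110100000000"  (len 20)
gen 26: "0000010110100000000"  (len 19)
gen 27: "000010110100000000"  (len 18)
gen 28: "00010110100000000"  (len 17)
gen 29: "0010110100000000"  (len 16)

16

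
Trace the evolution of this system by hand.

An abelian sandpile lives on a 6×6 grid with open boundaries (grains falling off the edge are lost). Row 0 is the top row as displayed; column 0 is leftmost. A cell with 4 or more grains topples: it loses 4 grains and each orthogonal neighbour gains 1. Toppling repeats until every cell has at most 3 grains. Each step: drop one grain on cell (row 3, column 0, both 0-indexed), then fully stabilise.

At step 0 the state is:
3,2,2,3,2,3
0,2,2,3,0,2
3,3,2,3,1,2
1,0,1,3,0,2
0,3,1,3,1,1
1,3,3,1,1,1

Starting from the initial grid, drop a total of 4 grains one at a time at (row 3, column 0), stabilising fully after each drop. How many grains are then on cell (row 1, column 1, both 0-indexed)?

3

step 0: 3,2,2,3,2,3
0,2,2,3,0,2
3,3,2,3,1,2
1,0,1,3,0,2
0,3,1,3,1,1
1,3,3,1,1,1
step 1: 3,2,2,3,2,3
0,2,2,3,0,2
3,3,2,3,1,2
2,0,1,3,0,2
0,3,1,3,1,1
1,3,3,1,1,1
step 2: 3,2,2,3,2,3
0,2,2,3,0,2
3,3,2,3,1,2
3,0,1,3,0,2
0,3,1,3,1,1
1,3,3,1,1,1
step 3: 3,2,2,3,2,3
1,3,2,3,0,2
1,0,3,3,1,2
1,2,1,3,0,2
1,3,1,3,1,1
1,3,3,1,1,1
step 4: 3,2,2,3,2,3
1,3,2,3,0,2
1,0,3,3,1,2
2,2,1,3,0,2
1,3,1,3,1,1
1,3,3,1,1,1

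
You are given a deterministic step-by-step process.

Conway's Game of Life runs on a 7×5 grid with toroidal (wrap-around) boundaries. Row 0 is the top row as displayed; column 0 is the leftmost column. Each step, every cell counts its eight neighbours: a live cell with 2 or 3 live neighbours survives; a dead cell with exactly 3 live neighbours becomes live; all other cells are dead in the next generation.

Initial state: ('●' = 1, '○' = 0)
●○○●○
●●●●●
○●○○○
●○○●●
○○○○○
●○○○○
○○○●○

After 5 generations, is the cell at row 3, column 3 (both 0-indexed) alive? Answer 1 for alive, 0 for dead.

[0] ●○○●○
●●●●●
○●○○○
●○○●●
○○○○○
●○○○○
○○○●○
[1] ●○○○○
○○○●○
○○○○○
●○○○●
●○○○○
○○○○○
○○○○○
[2] ○○○○○
○○○○○
○○○○●
●○○○●
●○○○●
○○○○○
○○○○○
[3] ○○○○○
○○○○○
●○○○●
○○○●○
●○○○●
○○○○○
○○○○○
[4] ○○○○○
○○○○○
○○○○●
○○○●○
○○○○●
○○○○○
○○○○○
[5] ○○○○○
○○○○○
○○○○○
○○○●●
○○○○○
○○○○○
○○○○○

1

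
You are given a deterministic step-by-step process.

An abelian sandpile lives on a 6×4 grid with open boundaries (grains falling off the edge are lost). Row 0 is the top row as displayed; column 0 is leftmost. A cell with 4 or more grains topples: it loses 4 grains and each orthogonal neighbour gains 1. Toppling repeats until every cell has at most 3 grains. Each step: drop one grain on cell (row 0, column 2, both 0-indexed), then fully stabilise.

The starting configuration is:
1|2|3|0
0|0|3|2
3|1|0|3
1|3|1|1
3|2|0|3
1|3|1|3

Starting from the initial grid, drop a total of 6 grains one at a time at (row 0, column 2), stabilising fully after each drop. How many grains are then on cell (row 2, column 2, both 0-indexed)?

1

0) 1|2|3|0
0|0|3|2
3|1|0|3
1|3|1|1
3|2|0|3
1|3|1|3
1) 1|3|1|1
0|1|0|3
3|1|1|3
1|3|1|1
3|2|0|3
1|3|1|3
2) 1|3|2|1
0|1|0|3
3|1|1|3
1|3|1|1
3|2|0|3
1|3|1|3
3) 1|3|3|1
0|1|0|3
3|1|1|3
1|3|1|1
3|2|0|3
1|3|1|3
4) 2|0|1|2
0|2|1|3
3|1|1|3
1|3|1|1
3|2|0|3
1|3|1|3
5) 2|0|2|2
0|2|1|3
3|1|1|3
1|3|1|1
3|2|0|3
1|3|1|3
6) 2|0|3|2
0|2|1|3
3|1|1|3
1|3|1|1
3|2|0|3
1|3|1|3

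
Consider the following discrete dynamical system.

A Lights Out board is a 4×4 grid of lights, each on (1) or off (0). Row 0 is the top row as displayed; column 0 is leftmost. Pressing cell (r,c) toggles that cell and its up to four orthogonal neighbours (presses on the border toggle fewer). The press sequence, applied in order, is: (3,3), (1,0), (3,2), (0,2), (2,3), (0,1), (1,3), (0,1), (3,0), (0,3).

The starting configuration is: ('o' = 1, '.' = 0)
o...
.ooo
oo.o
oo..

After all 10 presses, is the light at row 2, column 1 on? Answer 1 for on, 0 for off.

1

k=0  o...
.ooo
oo.o
oo..
k=1  o...
.ooo
oo..
oooo
k=2  ....
o.oo
.o..
oooo
k=3  ....
o.oo
.oo.
o...
k=4  .ooo
o..o
.oo.
o...
k=5  .ooo
o...
.o.o
o..o
k=6  o..o
oo..
.o.o
o..o
k=7  o...
oooo
.o..
o..o
k=8  .oo.
o.oo
.o..
o..o
k=9  .oo.
o.oo
oo..
.o.o
k=10  .o.o
o.o.
oo..
.o.o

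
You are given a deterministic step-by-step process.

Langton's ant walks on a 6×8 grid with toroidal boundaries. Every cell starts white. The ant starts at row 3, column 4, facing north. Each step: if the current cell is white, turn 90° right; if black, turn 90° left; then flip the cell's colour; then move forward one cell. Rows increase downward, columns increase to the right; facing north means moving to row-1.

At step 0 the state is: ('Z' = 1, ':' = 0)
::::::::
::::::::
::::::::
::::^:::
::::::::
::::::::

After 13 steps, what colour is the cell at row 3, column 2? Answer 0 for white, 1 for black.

1

t=0: ::::::::
::::::::
::::::::
::::^:::
::::::::
::::::::
t=1: ::::::::
::::::::
::::::::
::::Z>::
::::::::
::::::::
t=2: ::::::::
::::::::
::::::::
::::ZZ::
:::::v::
::::::::
t=3: ::::::::
::::::::
::::::::
::::ZZ::
::::<Z::
::::::::
t=4: ::::::::
::::::::
::::::::
::::^Z::
::::ZZ::
::::::::
t=5: ::::::::
::::::::
::::::::
:::<:Z::
::::ZZ::
::::::::
t=6: ::::::::
::::::::
:::^::::
:::Z:Z::
::::ZZ::
::::::::
t=7: ::::::::
::::::::
:::Z>:::
:::Z:Z::
::::ZZ::
::::::::
t=8: ::::::::
::::::::
:::ZZ:::
:::ZvZ::
::::ZZ::
::::::::
t=9: ::::::::
::::::::
:::ZZ:::
:::<ZZ::
::::ZZ::
::::::::
t=10: ::::::::
::::::::
:::ZZ:::
::::ZZ::
:::vZZ::
::::::::
t=11: ::::::::
::::::::
:::ZZ:::
::::ZZ::
::<ZZZ::
::::::::
t=12: ::::::::
::::::::
:::ZZ:::
::^:ZZ::
::ZZZZ::
::::::::
t=13: ::::::::
::::::::
:::ZZ:::
::Z>ZZ::
::ZZZZ::
::::::::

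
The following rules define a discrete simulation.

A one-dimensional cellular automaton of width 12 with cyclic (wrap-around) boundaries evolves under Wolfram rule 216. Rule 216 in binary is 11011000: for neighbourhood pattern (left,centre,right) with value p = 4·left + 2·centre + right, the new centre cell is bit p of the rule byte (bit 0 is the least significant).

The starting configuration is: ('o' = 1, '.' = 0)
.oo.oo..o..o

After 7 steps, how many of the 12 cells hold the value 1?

10

k=0  .oo.oo..o..o
k=1  .oo.ooo..o..
k=2  .oo.oooo..o.
k=3  .oo.ooooo..o
k=4  .oo.oooooo..
k=5  .oo.ooooooo.
k=6  .oo.oooooooo
k=7  .oo.oooooooo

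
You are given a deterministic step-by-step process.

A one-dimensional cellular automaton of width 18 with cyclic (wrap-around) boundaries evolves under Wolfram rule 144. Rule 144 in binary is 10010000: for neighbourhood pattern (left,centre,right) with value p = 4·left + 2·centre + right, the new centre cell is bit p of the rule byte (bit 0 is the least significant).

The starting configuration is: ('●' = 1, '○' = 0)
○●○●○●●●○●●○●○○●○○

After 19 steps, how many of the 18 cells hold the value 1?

gen 0: ○●○●○●●●○●●○●○○●○○
gen 1: ○○○○○○●○○○○○○●○○●○
gen 2: ○○○○○○○●○○○○○○●○○●
gen 3: ●○○○○○○○●○○○○○○●○○
gen 4: ○●○○○○○○○●○○○○○○●○
gen 5: ○○●○○○○○○○●○○○○○○●
gen 6: ●○○●○○○○○○○●○○○○○○
gen 7: ○●○○●○○○○○○○●○○○○○
gen 8: ○○●○○●○○○○○○○●○○○○
gen 9: ○○○●○○●○○○○○○○●○○○
gen 10: ○○○○●○○●○○○○○○○●○○
gen 11: ○○○○○●○○●○○○○○○○●○
gen 12: ○○○○○○●○○●○○○○○○○●
gen 13: ●○○○○○○●○○●○○○○○○○
gen 14: ○●○○○○○○●○○●○○○○○○
gen 15: ○○●○○○○○○●○○●○○○○○
gen 16: ○○○●○○○○○○●○○●○○○○
gen 17: ○○○○●○○○○○○●○○●○○○
gen 18: ○○○○○●○○○○○○●○○●○○
gen 19: ○○○○○○●○○○○○○●○○●○

3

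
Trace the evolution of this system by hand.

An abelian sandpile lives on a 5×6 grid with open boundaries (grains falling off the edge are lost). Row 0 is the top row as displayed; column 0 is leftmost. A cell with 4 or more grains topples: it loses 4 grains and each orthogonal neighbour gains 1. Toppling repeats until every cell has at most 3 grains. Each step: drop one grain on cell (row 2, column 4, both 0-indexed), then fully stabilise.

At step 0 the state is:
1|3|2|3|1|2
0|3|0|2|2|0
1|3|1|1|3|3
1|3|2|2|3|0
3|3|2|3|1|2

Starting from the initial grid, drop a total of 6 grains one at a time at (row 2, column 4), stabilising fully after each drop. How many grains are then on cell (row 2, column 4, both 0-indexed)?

1

k=0  1|3|2|3|1|2
0|3|0|2|2|0
1|3|1|1|3|3
1|3|2|2|3|0
3|3|2|3|1|2
k=1  1|3|2|3|1|2
0|3|0|2|3|1
1|3|1|2|2|0
1|3|2|3|0|2
3|3|2|3|2|2
k=2  1|3|2|3|1|2
0|3|0|2|3|1
1|3|1|2|3|0
1|3|2|3|0|2
3|3|2|3|2|2
k=3  1|3|2|3|2|2
0|3|0|3|0|2
1|3|1|3|1|1
1|3|2|3|1|2
3|3|2|3|2|2
k=4  1|3|2|3|2|2
0|3|0|3|0|2
1|3|1|3|2|1
1|3|2|3|1|2
3|3|2|3|2|2
k=5  1|3|2|3|2|2
0|3|0|3|0|2
1|3|1|3|3|1
1|3|2|3|1|2
3|3|2|3|2|2
k=6  1|3|3|0|3|2
0|3|1|1|2|2
1|3|2|2|1|2
1|3|3|1|3|2
3|3|3|0|3|2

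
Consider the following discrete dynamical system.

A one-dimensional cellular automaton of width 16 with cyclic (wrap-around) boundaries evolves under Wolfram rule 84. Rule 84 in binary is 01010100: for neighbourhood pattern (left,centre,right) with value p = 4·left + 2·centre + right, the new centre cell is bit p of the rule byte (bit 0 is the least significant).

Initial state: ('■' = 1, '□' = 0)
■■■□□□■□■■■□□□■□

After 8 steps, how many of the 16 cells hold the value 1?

8

t=0: ■■■□□□■□■■■□□□■□
t=1: □□■■□□■□□□■■□□■□
t=2: □□□■■□■■□□□■■□■■
t=3: ■□□□■□□■■□□□■□□■
t=4: ■■□□■■□□■■□□■■□□
t=5: □■■□□■■□□■■□□■■□
t=6: □□■■□□■■□□■■□□■■
t=7: ■□□■■□□■■□□■■□□■
t=8: ■■□□■■□□■■□□■■□□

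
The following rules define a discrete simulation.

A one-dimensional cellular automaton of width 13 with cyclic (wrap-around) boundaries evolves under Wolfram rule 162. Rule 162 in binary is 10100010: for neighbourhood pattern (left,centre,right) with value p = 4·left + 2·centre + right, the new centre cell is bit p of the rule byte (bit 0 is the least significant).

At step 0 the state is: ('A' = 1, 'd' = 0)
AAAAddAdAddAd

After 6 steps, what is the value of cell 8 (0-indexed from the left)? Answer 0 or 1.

0) AAAAddAdAddAd
1) dAAddAdAddAdA
2) AdddAdAddAdAd
3) dddAdAddAdAdA
4) ddAdAddAdAdAd
5) dAdAddAdAdAdd
6) AdAddAdAdAddd

0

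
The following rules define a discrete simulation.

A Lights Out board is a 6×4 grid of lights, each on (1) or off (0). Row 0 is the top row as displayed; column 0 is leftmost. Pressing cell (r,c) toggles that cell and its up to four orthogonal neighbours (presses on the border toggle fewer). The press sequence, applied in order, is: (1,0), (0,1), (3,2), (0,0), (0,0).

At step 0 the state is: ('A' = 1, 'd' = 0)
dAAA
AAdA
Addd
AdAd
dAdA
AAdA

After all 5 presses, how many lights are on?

0) dAAA
AAdA
Addd
AdAd
dAdA
AAdA
1) AAAA
dddA
dddd
AdAd
dAdA
AAdA
2) dddA
dAdA
dddd
AdAd
dAdA
AAdA
3) dddA
dAdA
ddAd
AAdA
dAAA
AAdA
4) AAdA
AAdA
ddAd
AAdA
dAAA
AAdA
5) dddA
dAdA
ddAd
AAdA
dAAA
AAdA

13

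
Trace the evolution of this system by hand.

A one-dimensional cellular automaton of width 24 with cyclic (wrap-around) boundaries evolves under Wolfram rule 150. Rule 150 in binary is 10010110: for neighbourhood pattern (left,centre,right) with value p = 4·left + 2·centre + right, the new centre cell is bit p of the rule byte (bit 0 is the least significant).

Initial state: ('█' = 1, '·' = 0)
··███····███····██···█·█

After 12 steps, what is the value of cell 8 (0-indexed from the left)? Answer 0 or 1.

t=0: ··███····███····██···█·█
t=1: ██·█·█··█·█·█··█··█·██·█
t=2: █··█·████·█·███████·····
t=3: ████··██··█··█████·█···█
t=4: ███·██··█████·███··██·█·
t=5: ·█····██·███···█·██···█·
t=6: ███··█····█·█·██···█·███
t=7: ██·████··██·█···█·██··██
t=8: █···██·██···██·██···██·█
t=9: ·█·█·····█·█·····█·█····
t=10: ██·██···██·██···██·██···
t=11: ·····█·█·····█·█·····█·█
t=12: █···██·██···██·██···██·█

1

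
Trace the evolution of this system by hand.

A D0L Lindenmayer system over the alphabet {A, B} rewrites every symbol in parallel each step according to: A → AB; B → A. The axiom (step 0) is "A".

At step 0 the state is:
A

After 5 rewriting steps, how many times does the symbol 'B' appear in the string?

5

t=0: A
t=1: AB
t=2: ABA
t=3: ABAAB
t=4: ABAABABA
t=5: ABAABABAABAAB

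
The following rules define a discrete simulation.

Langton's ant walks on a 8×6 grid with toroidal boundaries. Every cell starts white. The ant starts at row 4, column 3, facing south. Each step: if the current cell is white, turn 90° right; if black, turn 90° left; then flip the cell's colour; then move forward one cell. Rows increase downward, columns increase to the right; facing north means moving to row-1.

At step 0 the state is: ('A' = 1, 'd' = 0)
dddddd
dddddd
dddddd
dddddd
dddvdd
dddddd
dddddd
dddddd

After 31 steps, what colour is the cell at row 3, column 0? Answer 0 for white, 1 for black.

1

gen 0: dddddd
dddddd
dddddd
dddddd
dddvdd
dddddd
dddddd
dddddd
gen 1: dddddd
dddddd
dddddd
dddddd
dd<Add
dddddd
dddddd
dddddd
gen 2: dddddd
dddddd
dddddd
dd^ddd
ddAAdd
dddddd
dddddd
dddddd
gen 3: dddddd
dddddd
dddddd
ddA>dd
ddAAdd
dddddd
dddddd
dddddd
gen 4: dddddd
dddddd
dddddd
ddAAdd
ddAvdd
dddddd
dddddd
dddddd
gen 5: dddddd
dddddd
dddddd
ddAAdd
ddAd>d
dddddd
dddddd
dddddd
gen 6: dddddd
dddddd
dddddd
ddAAdd
ddAdAd
ddddvd
dddddd
dddddd
gen 7: dddddd
dddddd
dddddd
ddAAdd
ddAdAd
ddd<Ad
dddddd
dddddd
gen 8: dddddd
dddddd
dddddd
ddAAdd
ddA^Ad
dddAAd
dddddd
dddddd
gen 9: dddddd
dddddd
dddddd
ddAAdd
ddAA>d
dddAAd
dddddd
dddddd
gen 10: dddddd
dddddd
dddddd
ddAA^d
ddAAdd
dddAAd
dddddd
dddddd
gen 11: dddddd
dddddd
dddddd
ddAAA>
ddAAdd
dddAAd
dddddd
dddddd
gen 12: dddddd
dddddd
dddddd
ddAAAA
ddAAdv
dddAAd
dddddd
dddddd
gen 13: dddddd
dddddd
dddddd
ddAAAA
ddAA<A
dddAAd
dddddd
dddddd
gen 14: dddddd
dddddd
dddddd
ddAA^A
ddAAAA
dddAAd
dddddd
dddddd
gen 15: dddddd
dddddd
dddddd
ddA<dA
ddAAAA
dddAAd
dddddd
dddddd
gen 16: dddddd
dddddd
dddddd
ddAddA
ddAvAA
dddAAd
dddddd
dddddd
gen 17: dddddd
dddddd
dddddd
ddAddA
ddAd>A
dddAAd
dddddd
dddddd
gen 18: dddddd
dddddd
dddddd
ddAd^A
ddAddA
dddAAd
dddddd
dddddd
gen 19: dddddd
dddddd
dddddd
ddAdA>
ddAddA
dddAAd
dddddd
dddddd
gen 20: dddddd
dddddd
ddddd^
ddAdAd
ddAddA
dddAAd
dddddd
dddddd
gen 21: dddddd
dddddd
>ddddA
ddAdAd
ddAddA
dddAAd
dddddd
dddddd
gen 22: dddddd
dddddd
AddddA
vdAdAd
ddAddA
dddAAd
dddddd
dddddd
gen 23: dddddd
dddddd
AddddA
AdAdA<
ddAddA
dddAAd
dddddd
dddddd
gen 24: dddddd
dddddd
Adddd^
AdAdAA
ddAddA
dddAAd
dddddd
dddddd
gen 25: dddddd
dddddd
Addd<d
AdAdAA
ddAddA
dddAAd
dddddd
dddddd
gen 26: dddddd
dddd^d
AdddAd
AdAdAA
ddAddA
dddAAd
dddddd
dddddd
gen 27: dddddd
ddddA>
AdddAd
AdAdAA
ddAddA
dddAAd
dddddd
dddddd
gen 28: dddddd
ddddAA
AdddAv
AdAdAA
ddAddA
dddAAd
dddddd
dddddd
gen 29: dddddd
ddddAA
Addd<A
AdAdAA
ddAddA
dddAAd
dddddd
dddddd
gen 30: dddddd
ddddAA
AddddA
AdAdvA
ddAddA
dddAAd
dddddd
dddddd
gen 31: dddddd
ddddAA
AddddA
AdAdd>
ddAddA
dddAAd
dddddd
dddddd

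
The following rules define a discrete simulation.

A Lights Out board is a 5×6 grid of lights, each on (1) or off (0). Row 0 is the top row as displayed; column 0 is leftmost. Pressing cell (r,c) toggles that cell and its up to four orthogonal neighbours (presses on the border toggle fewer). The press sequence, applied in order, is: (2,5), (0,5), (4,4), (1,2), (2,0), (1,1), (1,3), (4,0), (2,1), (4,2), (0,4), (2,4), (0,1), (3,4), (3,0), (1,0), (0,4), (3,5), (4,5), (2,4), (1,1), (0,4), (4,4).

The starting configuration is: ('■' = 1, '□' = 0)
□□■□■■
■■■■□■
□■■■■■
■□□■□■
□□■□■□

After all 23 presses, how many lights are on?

[0] □□■□■■
■■■■□■
□■■■■■
■□□■□■
□□■□■□
[1] □□■□■■
■■■■□□
□■■■□□
■□□■□□
□□■□■□
[2] □□■□□□
■■■■□■
□■■■□□
■□□■□□
□□■□■□
[3] □□■□□□
■■■■□■
□■■■□□
■□□■■□
□□■■□■
[4] □□□□□□
■□□□□■
□■□■□□
■□□■■□
□□■■□■
[5] □□□□□□
□□□□□■
■□□■□□
□□□■■□
□□■■□■
[6] □■□□□□
■■■□□■
■■□■□□
□□□■■□
□□■■□■
[7] □■□■□□
■■□■■■
■■□□□□
□□□■■□
□□■■□■
[8] □■□■□□
■■□■■■
■■□□□□
■□□■■□
■■■■□■
[9] □■□■□□
■□□■■■
□□■□□□
■■□■■□
■■■■□■
[10] □■□■□□
■□□■■■
□□■□□□
■■■■■□
■□□□□■
[11] □■□□■■
■□□■□■
□□■□□□
■■■■■□
■□□□□■
[12] □■□□■■
■□□■■■
□□■■■■
■■■■□□
■□□□□■
[13] ■□■□■■
■■□■■■
□□■■■■
■■■■□□
■□□□□■
[14] ■□■□■■
■■□■■■
□□■■□■
■■■□■■
■□□□■■
[15] ■□■□■■
■■□■■■
■□■■□■
□□■□■■
□□□□■■
[16] □□■□■■
□□□■■■
□□■■□■
□□■□■■
□□□□■■
[17] □□■■□□
□□□■□■
□□■■□■
□□■□■■
□□□□■■
[18] □□■■□□
□□□■□■
□□■■□□
□□■□□□
□□□□■□
[19] □□■■□□
□□□■□■
□□■■□□
□□■□□■
□□□□□■
[20] □□■■□□
□□□■■■
□□■□■■
□□■□■■
□□□□□■
[21] □■■■□□
■■■■■■
□■■□■■
□□■□■■
□□□□□■
[22] □■■□■■
■■■■□■
□■■□■■
□□■□■■
□□□□□■
[23] □■■□■■
■■■■□■
□■■□■■
□□■□□■
□□□■■□

17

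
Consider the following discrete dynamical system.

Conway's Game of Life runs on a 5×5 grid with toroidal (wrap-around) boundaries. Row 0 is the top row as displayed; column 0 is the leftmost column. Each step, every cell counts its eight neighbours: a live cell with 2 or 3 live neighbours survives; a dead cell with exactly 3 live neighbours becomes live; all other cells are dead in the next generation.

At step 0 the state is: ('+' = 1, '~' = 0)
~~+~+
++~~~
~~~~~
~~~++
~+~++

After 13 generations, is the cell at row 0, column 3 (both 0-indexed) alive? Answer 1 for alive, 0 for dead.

step 0: ~~+~+
++~~~
~~~~~
~~~++
~+~++
step 1: ~~+~+
++~~~
+~~~+
+~+++
~~~~~
step 2: ++~~~
~+~+~
~~+~~
++~+~
+++~~
step 3: ~~~~+
++~~~
+~~++
+~~++
~~~~~
step 4: +~~~~
~+~+~
~~++~
+~~+~
+~~+~
step 5: +++~~
~+~++
~+~+~
~+~+~
++~~~
step 6: ~~~+~
~~~++
~+~+~
~+~~+
~~~~+
step 7: ~~~+~
~~~++
~~~+~
~~+++
+~~++
step 8: +~+~~
~~+++
~~~~~
+~+~~
+~~~~
step 9: +~+~~
~++++
~++~+
~+~~~
+~~~+
step 10: ~~+~~
~~~~+
~~~~+
~++++
+~~~+
step 11: +~~++
~~~+~
~~+~+
~++~~
+~~~+
step 12: +~~+~
+~+~~
~++~~
~++~+
~~+~~
step 13: ~~+++
+~+++
~~~~~
+~~~~
+~+~+

1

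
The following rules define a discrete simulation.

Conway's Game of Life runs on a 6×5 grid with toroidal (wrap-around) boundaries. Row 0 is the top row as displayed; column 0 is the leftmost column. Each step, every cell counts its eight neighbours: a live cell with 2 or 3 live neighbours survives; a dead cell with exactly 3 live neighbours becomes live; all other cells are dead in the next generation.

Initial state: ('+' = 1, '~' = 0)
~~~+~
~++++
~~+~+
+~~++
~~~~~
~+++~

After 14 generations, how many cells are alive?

0) ~~~+~
~++++
~~+~+
+~~++
~~~~~
~+++~
1) +~~~~
++~~+
~~~~~
+~~++
++~~~
~~++~
2) +~++~
++~~+
~+~+~
++~~+
++~~~
+~+~+
3) ~~+~~
~~~~~
~~~+~
~~~~+
~~++~
~~+~~
4) ~~~~~
~~~~~
~~~~~
~~+~+
~~++~
~++~~
5) ~~~~~
~~~~~
~~~~~
~~+~~
~~~~~
~+++~
6) ~~+~~
~~~~~
~~~~~
~~~~~
~+~+~
~~+~~
7) ~~~~~
~~~~~
~~~~~
~~~~~
~~+~~
~+++~
8) ~~+~~
~~~~~
~~~~~
~~~~~
~+++~
~+++~
9) ~+++~
~~~~~
~~~~~
~~+~~
~+~+~
~~~~~
10) ~~+~~
~~+~~
~~~~~
~~+~~
~~+~~
~+~+~
11) ~+++~
~~~~~
~~~~~
~~~~~
~+++~
~+~+~
12) ~+~+~
~~+~~
~~~~~
~~+~~
~+~+~
+~~~+
13) +++++
~~+~~
~~~~~
~~+~~
+++++
++~++
14) ~~~~~
+~+~+
~~~~~
+~+~+
~~~~~
~~~~~

6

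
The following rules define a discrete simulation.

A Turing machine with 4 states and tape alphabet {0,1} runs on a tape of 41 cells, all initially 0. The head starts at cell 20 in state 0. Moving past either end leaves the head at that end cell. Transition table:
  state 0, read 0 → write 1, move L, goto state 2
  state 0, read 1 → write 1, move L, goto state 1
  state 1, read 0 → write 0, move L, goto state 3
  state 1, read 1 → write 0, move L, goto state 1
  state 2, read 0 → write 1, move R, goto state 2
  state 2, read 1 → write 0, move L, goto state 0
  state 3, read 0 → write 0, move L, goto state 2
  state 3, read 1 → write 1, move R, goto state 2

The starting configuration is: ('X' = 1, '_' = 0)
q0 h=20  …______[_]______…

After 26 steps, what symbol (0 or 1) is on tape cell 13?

[0] q0 h=20  …______[_]______…
[1] q2 h=19  …______[_]X_____…
[2] q2 h=20  …_____X[X]______…
[3] q0 h=19  …______[X]______…
[4] q1 h=18  …______[_]X_____…
[5] q3 h=17  …______[_]_X____…
[6] q2 h=16  …______[_]__X___…
[7] q2 h=17  …_____X[_]_X____…
[8] q2 h=18  …____XX[_]X_____…
[9] q2 h=19  …___XXX[X]______…
[10] q0 h=18  …____XX[X]______…
[11] q1 h=17  …_____X[X]X_____…
[12] q1 h=16  …______[X]_X____…
[13] q1 h=15  …______[_]__X___…
[14] q3 h=14  …______[_]___X__…
[15] q2 h=13  …______[_]____X_…
[16] q2 h=14  …_____X[_]___X__…
[17] q2 h=15  …____XX[_]__X___…
[18] q2 h=16  …___XXX[_]_X____…
[19] q2 h=17  …__XXXX[_]X_____…
[20] q2 h=18  …_XXXXX[X]______…
[21] q0 h=17  …__XXXX[X]______…
[22] q1 h=16  …___XXX[X]X_____…
[23] q1 h=15  …____XX[X]_X____…
[24] q1 h=14  …_____X[X]__X___…
[25] q1 h=13  …______[X]___X__…
[26] q1 h=12  …______[_]____X_…

0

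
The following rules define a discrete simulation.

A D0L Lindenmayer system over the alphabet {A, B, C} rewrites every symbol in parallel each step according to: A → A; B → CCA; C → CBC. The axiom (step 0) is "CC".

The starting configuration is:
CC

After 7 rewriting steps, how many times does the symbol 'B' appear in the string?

656

0) CC
1) CBCCBC
2) CBCCCACBCCBCCCACBC
3) CBCCCACBCCBCCBCACBCCCACBCCBCCCACBCCBCCBCACBCCCACBC
4) CBCCCACBCCBCCBCACBCCCACBCCBCCCACBCCBCCCACBCACBCCCACBCCBCCB…CCBCACBCCCACBCCBCCCACBCCBCCCACBCACBCCCACBCCBCCBCACBCCCACBC  (len 138)
5) CBCCCACBCCBCCBCACBCCCACBCCBCCCACBCCBCCCACBCACBCCCACBCCBCCB…CCBCACBCCCACBCCBCCCACBCCBCCCACBCACBCCCACBCCBCCBCACBCCCACBC  (len 378)
6) CBCCCACBCCBCCBCACBCCCACBCCBCCCACBCCBCCCACBCACBCCCACBCCBCCB…CCBCACBCCCACBCCBCCCACBCCBCCCACBCACBCCCACBCCBCCBCACBCCCACBC  (len 1034)
7) CBCCCACBCCBCCBCACBCCCACBCCBCCCACBCCBCCCACBCACBCCCACBCCBCCB…CCBCACBCCCACBCCBCCCACBCCBCCCACBCACBCCCACBCCBCCBCACBCCCACBC  (len 2826)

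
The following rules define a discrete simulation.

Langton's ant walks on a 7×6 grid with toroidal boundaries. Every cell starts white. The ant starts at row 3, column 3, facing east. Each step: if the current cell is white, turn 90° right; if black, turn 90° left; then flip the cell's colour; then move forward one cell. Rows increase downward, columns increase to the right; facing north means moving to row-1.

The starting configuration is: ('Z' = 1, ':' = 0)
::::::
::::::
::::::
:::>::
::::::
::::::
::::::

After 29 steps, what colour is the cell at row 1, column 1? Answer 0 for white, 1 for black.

1

k=0  ::::::
::::::
::::::
:::>::
::::::
::::::
::::::
k=1  ::::::
::::::
::::::
:::Z::
:::v::
::::::
::::::
k=2  ::::::
::::::
::::::
:::Z::
::<Z::
::::::
::::::
k=3  ::::::
::::::
::::::
::^Z::
::ZZ::
::::::
::::::
k=4  ::::::
::::::
::::::
::Z>::
::ZZ::
::::::
::::::
k=5  ::::::
::::::
:::^::
::Z:::
::ZZ::
::::::
::::::
k=6  ::::::
::::::
:::Z>:
::Z:::
::ZZ::
::::::
::::::
k=7  ::::::
::::::
:::ZZ:
::Z:v:
::ZZ::
::::::
::::::
k=8  ::::::
::::::
:::ZZ:
::Z<Z:
::ZZ::
::::::
::::::
k=9  ::::::
::::::
:::^Z:
::ZZZ:
::ZZ::
::::::
::::::
k=10  ::::::
::::::
::<:Z:
::ZZZ:
::ZZ::
::::::
::::::
k=11  ::::::
::^:::
::Z:Z:
::ZZZ:
::ZZ::
::::::
::::::
k=12  ::::::
::Z>::
::Z:Z:
::ZZZ:
::ZZ::
::::::
::::::
k=13  ::::::
::ZZ::
::ZvZ:
::ZZZ:
::ZZ::
::::::
::::::
k=14  ::::::
::ZZ::
::<ZZ:
::ZZZ:
::ZZ::
::::::
::::::
k=15  ::::::
::ZZ::
:::ZZ:
::vZZ:
::ZZ::
::::::
::::::
k=16  ::::::
::ZZ::
:::ZZ:
:::>Z:
::ZZ::
::::::
::::::
k=17  ::::::
::ZZ::
:::^Z:
::::Z:
::ZZ::
::::::
::::::
k=18  ::::::
::ZZ::
::<:Z:
::::Z:
::ZZ::
::::::
::::::
k=19  ::::::
::^Z::
::Z:Z:
::::Z:
::ZZ::
::::::
::::::
k=20  ::::::
:<:Z::
::Z:Z:
::::Z:
::ZZ::
::::::
::::::
k=21  :^::::
:Z:Z::
::Z:Z:
::::Z:
::ZZ::
::::::
::::::
k=22  :Z>:::
:Z:Z::
::Z:Z:
::::Z:
::ZZ::
::::::
::::::
k=23  :ZZ:::
:ZvZ::
::Z:Z:
::::Z:
::ZZ::
::::::
::::::
k=24  :ZZ:::
:<ZZ::
::Z:Z:
::::Z:
::ZZ::
::::::
::::::
k=25  :ZZ:::
::ZZ::
:vZ:Z:
::::Z:
::ZZ::
::::::
::::::
k=26  :ZZ:::
::ZZ::
<ZZ:Z:
::::Z:
::ZZ::
::::::
::::::
k=27  :ZZ:::
^:ZZ::
ZZZ:Z:
::::Z:
::ZZ::
::::::
::::::
k=28  :ZZ:::
Z>ZZ::
ZZZ:Z:
::::Z:
::ZZ::
::::::
::::::
k=29  :ZZ:::
ZZZZ::
ZvZ:Z:
::::Z:
::ZZ::
::::::
::::::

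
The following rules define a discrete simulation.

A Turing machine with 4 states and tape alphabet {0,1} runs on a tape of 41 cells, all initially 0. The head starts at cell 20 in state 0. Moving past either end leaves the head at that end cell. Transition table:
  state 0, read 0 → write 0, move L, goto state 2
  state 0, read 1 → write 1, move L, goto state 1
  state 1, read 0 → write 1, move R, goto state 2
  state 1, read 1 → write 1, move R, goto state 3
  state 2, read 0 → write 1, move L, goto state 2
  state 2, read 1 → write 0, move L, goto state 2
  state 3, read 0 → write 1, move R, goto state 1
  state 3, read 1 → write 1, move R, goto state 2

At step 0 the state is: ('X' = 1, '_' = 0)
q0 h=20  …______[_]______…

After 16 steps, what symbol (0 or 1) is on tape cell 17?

0) q0 h=20  …______[_]______…
1) q2 h=19  …______[_]______…
2) q2 h=18  …______[_]X_____…
3) q2 h=17  …______[_]XX____…
4) q2 h=16  …______[_]XXX___…
5) q2 h=15  …______[_]XXXX__…
6) q2 h=14  …______[_]XXXXX_…
7) q2 h=13  …______[_]XXXXXX…
8) q2 h=12  …______[_]XXXXXX…
9) q2 h=11  …______[_]XXXXXX…
10) q2 h=10  …______[_]XXXXXX…
11) q2 h= 9  …______[_]XXXXXX…
12) q2 h= 8  …______[_]XXXXXX…
13) q2 h= 7  …______[_]XXXXXX…
14) q2 h= 6  |______[_]XXXXXX…
15) q2 h= 5  |_____[_]XXXXXX…
16) q2 h= 4  |____[_]XXXXXX…

1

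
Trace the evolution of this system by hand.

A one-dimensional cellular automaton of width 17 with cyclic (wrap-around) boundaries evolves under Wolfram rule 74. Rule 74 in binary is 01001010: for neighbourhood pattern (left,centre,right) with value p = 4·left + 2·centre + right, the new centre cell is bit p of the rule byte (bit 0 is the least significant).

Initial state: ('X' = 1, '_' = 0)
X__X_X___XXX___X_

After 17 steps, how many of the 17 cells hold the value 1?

0) X__X_X___XXX___X_
1) __X_____XX_X__X__
2) _X_____XXX___X___
3) X_____XX_X__X____
4) _____XXX___X____X
5) ____XX_X__X____X_
6) ___XXX___X____X__
7) __XX_X__X____X___
8) _XXX___X____X____
9) XX_X__X____X_____
10) XX___X____X_____X
11) _X__X____X_____XX
12) ___X____X_____XXX
13) __X____X_____XX_X
14) _X____X_____XXX__
15) X____X_____XX_X__
16) ____X_____XXX___X
17) ___X_____XX_X__X_

5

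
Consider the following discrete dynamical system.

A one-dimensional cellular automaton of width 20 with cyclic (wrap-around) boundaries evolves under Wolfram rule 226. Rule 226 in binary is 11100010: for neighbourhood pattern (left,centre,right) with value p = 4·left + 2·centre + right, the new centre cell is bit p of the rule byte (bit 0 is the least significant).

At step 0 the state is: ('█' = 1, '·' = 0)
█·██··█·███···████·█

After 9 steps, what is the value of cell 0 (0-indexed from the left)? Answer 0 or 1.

t=0: █·██··█·███···████·█
t=1: ██·█·█·█·██··█·████·
t=2: ·██·█·█·█·█·█·█·████
t=3: █·██·█·█·█·█·█·█·███
t=4: ██·██·█·█·█·█·█·█·██
t=5: ███·██·█·█·█·█·█·█·█
t=6: ████·██·█·█·█·█·█·█·
t=7: ·████·██·█·█·█·█·█·█
t=8: █·████·██·█·█·█·█·█·
t=9: ·█·████·██·█·█·█·█·█

0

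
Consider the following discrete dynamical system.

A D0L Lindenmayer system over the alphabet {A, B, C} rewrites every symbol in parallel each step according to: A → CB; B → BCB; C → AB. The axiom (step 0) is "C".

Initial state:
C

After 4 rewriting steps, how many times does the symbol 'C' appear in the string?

step 0: C
step 1: AB
step 2: CBBCB
step 3: ABBCBBCBABBCB
step 4: CBBCBBCBABBCBBCBABBCBCBBCBBCBABBCB

10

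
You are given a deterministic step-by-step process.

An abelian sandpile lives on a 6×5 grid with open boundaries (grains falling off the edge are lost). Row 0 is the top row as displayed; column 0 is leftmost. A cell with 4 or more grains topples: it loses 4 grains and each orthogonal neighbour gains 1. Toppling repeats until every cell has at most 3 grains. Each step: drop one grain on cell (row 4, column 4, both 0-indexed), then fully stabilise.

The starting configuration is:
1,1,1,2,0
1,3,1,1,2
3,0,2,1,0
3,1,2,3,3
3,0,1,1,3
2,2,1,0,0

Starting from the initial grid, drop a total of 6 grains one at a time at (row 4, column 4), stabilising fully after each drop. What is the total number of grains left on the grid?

47

gen 0: 1,1,1,2,0
1,3,1,1,2
3,0,2,1,0
3,1,2,3,3
3,0,1,1,3
2,2,1,0,0
gen 1: 1,1,1,2,0
1,3,1,1,2
3,0,2,2,1
3,1,3,0,1
3,0,1,3,1
2,2,1,0,1
gen 2: 1,1,1,2,0
1,3,1,1,2
3,0,2,2,1
3,1,3,0,1
3,0,1,3,2
2,2,1,0,1
gen 3: 1,1,1,2,0
1,3,1,1,2
3,0,2,2,1
3,1,3,0,1
3,0,1,3,3
2,2,1,0,1
gen 4: 1,1,1,2,0
1,3,1,1,2
3,0,2,2,1
3,1,3,1,2
3,0,2,0,1
2,2,1,1,2
gen 5: 1,1,1,2,0
1,3,1,1,2
3,0,2,2,1
3,1,3,1,2
3,0,2,0,2
2,2,1,1,2
gen 6: 1,1,1,2,0
1,3,1,1,2
3,0,2,2,1
3,1,3,1,2
3,0,2,0,3
2,2,1,1,2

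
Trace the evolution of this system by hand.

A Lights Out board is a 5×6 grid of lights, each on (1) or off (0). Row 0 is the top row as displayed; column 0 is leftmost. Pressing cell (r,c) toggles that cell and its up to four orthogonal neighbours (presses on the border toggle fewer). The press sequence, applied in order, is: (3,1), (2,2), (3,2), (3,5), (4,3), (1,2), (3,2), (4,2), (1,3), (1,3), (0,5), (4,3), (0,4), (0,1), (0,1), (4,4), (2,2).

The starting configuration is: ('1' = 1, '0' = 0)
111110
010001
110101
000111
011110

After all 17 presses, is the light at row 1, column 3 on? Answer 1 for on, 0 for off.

k=0  111110
010001
110101
000111
011110
k=1  111110
010001
100101
111111
001110
k=2  111110
011001
111001
110111
001110
k=3  111110
011001
110001
101011
000110
k=4  111110
011001
110000
101000
000111
k=5  111110
011001
110000
101100
001001
k=6  110110
000101
111000
101100
001001
k=7  110110
000101
110000
110000
000001
k=8  110110
000101
110000
111000
011101
k=9  110010
001011
110100
111000
011101
k=10  110110
000101
110000
111000
011101
k=11  110101
000100
110000
111000
011101
k=12  110101
000100
110000
111100
010011
k=13  110010
000110
110000
111100
010011
k=14  001010
010110
110000
111100
010011
k=15  110010
000110
110000
111100
010011
k=16  110010
000110
110000
111110
010100
k=17  110010
001110
101100
110110
010100

1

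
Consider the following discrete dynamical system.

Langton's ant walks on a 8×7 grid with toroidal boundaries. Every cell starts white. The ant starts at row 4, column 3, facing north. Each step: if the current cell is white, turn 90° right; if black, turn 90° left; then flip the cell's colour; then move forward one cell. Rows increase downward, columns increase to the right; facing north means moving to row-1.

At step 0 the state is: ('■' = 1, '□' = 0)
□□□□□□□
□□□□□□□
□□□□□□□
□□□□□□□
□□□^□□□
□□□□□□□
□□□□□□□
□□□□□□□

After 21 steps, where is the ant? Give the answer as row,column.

gen 0: □□□□□□□
□□□□□□□
□□□□□□□
□□□□□□□
□□□^□□□
□□□□□□□
□□□□□□□
□□□□□□□
gen 1: □□□□□□□
□□□□□□□
□□□□□□□
□□□□□□□
□□□■>□□
□□□□□□□
□□□□□□□
□□□□□□□
gen 2: □□□□□□□
□□□□□□□
□□□□□□□
□□□□□□□
□□□■■□□
□□□□v□□
□□□□□□□
□□□□□□□
gen 3: □□□□□□□
□□□□□□□
□□□□□□□
□□□□□□□
□□□■■□□
□□□<■□□
□□□□□□□
□□□□□□□
gen 4: □□□□□□□
□□□□□□□
□□□□□□□
□□□□□□□
□□□^■□□
□□□■■□□
□□□□□□□
□□□□□□□
gen 5: □□□□□□□
□□□□□□□
□□□□□□□
□□□□□□□
□□<□■□□
□□□■■□□
□□□□□□□
□□□□□□□
gen 6: □□□□□□□
□□□□□□□
□□□□□□□
□□^□□□□
□□■□■□□
□□□■■□□
□□□□□□□
□□□□□□□
gen 7: □□□□□□□
□□□□□□□
□□□□□□□
□□■>□□□
□□■□■□□
□□□■■□□
□□□□□□□
□□□□□□□
gen 8: □□□□□□□
□□□□□□□
□□□□□□□
□□■■□□□
□□■v■□□
□□□■■□□
□□□□□□□
□□□□□□□
gen 9: □□□□□□□
□□□□□□□
□□□□□□□
□□■■□□□
□□<■■□□
□□□■■□□
□□□□□□□
□□□□□□□
gen 10: □□□□□□□
□□□□□□□
□□□□□□□
□□■■□□□
□□□■■□□
□□v■■□□
□□□□□□□
□□□□□□□
gen 11: □□□□□□□
□□□□□□□
□□□□□□□
□□■■□□□
□□□■■□□
□<■■■□□
□□□□□□□
□□□□□□□
gen 12: □□□□□□□
□□□□□□□
□□□□□□□
□□■■□□□
□^□■■□□
□■■■■□□
□□□□□□□
□□□□□□□
gen 13: □□□□□□□
□□□□□□□
□□□□□□□
□□■■□□□
□■>■■□□
□■■■■□□
□□□□□□□
□□□□□□□
gen 14: □□□□□□□
□□□□□□□
□□□□□□□
□□■■□□□
□■■■■□□
□■v■■□□
□□□□□□□
□□□□□□□
gen 15: □□□□□□□
□□□□□□□
□□□□□□□
□□■■□□□
□■■■■□□
□■□>■□□
□□□□□□□
□□□□□□□
gen 16: □□□□□□□
□□□□□□□
□□□□□□□
□□■■□□□
□■■^■□□
□■□□■□□
□□□□□□□
□□□□□□□
gen 17: □□□□□□□
□□□□□□□
□□□□□□□
□□■■□□□
□■<□■□□
□■□□■□□
□□□□□□□
□□□□□□□
gen 18: □□□□□□□
□□□□□□□
□□□□□□□
□□■■□□□
□■□□■□□
□■v□■□□
□□□□□□□
□□□□□□□
gen 19: □□□□□□□
□□□□□□□
□□□□□□□
□□■■□□□
□■□□■□□
□<■□■□□
□□□□□□□
□□□□□□□
gen 20: □□□□□□□
□□□□□□□
□□□□□□□
□□■■□□□
□■□□■□□
□□■□■□□
□v□□□□□
□□□□□□□
gen 21: □□□□□□□
□□□□□□□
□□□□□□□
□□■■□□□
□■□□■□□
□□■□■□□
<■□□□□□
□□□□□□□

6,0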